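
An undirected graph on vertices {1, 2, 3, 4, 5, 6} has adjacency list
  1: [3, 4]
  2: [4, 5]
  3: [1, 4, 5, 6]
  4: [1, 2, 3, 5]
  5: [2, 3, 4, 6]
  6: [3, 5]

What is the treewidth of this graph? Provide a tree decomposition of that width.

Every bag has size at most 3, so the width is 3 − 1 = 2 and tw(G) ≤ 2. Conversely, {2, 4, 5} is a clique of size 3, and the vertices of any clique must share a bag in every tree decomposition; so some bag has ≥ 3 vertices and tw(G) ≥ 2. Combining the bounds, tw(G) = 2.

Treewidth 2.
One such decomposition:
Bags: B1 = {3, 4, 5}  B2 = {3, 5, 6}  B3 = {2, 4, 5}  B4 = {1, 3, 4}
Tree: B1–B2, B1–B3, B1–B4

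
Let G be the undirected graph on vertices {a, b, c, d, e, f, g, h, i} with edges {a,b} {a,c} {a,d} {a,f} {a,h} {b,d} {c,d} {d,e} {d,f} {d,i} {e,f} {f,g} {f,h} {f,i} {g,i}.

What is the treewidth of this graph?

2

A width-2 tree decomposition is:
Bags: B1 = {a, d, f}  B2 = {a, b, d}  B3 = {a, f, h}  B4 = {d, f, i}  B5 = {d, e, f}  B6 = {a, c, d}  B7 = {f, g, i}
Tree: B1–B2, B1–B3, B1–B4, B4–B5, B1–B6, B4–B7
Each bag holds 3 vertices, so the decomposition has width 2, which upper-bounds the treewidth. Conversely, {a, c, d} is a clique of size 3, and the vertices of any clique must share a bag in every tree decomposition; so some bag has ≥ 3 vertices and tw(G) ≥ 2. Combining the bounds, tw(G) = 2.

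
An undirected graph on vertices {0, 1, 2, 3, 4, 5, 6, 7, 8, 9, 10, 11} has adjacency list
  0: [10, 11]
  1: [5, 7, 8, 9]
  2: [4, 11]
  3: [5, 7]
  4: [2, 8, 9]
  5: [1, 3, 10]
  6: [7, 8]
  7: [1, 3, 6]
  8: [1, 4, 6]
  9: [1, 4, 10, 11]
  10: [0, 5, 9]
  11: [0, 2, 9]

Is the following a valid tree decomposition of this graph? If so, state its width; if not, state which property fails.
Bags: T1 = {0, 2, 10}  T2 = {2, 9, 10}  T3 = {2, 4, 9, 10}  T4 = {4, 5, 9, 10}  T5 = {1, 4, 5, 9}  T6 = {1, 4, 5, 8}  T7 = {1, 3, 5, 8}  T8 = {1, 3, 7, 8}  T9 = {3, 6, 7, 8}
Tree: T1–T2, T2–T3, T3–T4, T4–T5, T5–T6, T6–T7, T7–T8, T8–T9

No — vertex 11 appears in no bag.

A tree decomposition must satisfy three properties: every vertex lies in some bag; for every edge, both endpoints lie together in some bag; and for every vertex, the bags containing it form a connected subtree. Here vertex 11 appears in no bag, so the decomposition is invalid.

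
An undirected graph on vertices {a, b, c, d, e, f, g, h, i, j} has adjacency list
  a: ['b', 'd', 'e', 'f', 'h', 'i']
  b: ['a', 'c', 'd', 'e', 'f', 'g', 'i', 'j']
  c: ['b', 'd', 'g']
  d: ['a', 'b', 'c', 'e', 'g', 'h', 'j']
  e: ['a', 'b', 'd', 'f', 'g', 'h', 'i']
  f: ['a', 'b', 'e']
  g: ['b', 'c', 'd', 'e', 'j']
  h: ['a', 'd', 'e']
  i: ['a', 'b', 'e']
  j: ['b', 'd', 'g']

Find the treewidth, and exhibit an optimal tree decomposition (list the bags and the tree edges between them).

Treewidth 3.
One optimal decomposition is:
Bags: B1 = {a, b, e, f}  B2 = {a, b, d, e}  B3 = {b, d, e, g}  B4 = {b, d, g, j}  B5 = {b, c, d, g}  B6 = {a, b, e, i}  B7 = {a, d, e, h}
Tree: B1–B2, B2–B3, B3–B4, B3–B5, B1–B6, B2–B7

Each bag holds 4 vertices, so the decomposition has width 3, which upper-bounds the treewidth. Conversely, {a, d, e, h} is a clique of size 4, and the vertices of any clique must share a bag in every tree decomposition; so some bag has ≥ 4 vertices and tw(G) ≥ 3. The upper and lower bounds meet at 3, so that is the treewidth.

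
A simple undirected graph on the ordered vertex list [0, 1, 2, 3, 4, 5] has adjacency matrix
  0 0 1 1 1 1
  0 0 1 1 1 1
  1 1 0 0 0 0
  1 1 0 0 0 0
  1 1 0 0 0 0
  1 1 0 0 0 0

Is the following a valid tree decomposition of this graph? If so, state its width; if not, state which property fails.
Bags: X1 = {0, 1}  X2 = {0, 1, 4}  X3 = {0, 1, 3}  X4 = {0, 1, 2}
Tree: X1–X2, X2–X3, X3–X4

A tree decomposition must satisfy three properties: every vertex lies in some bag; for every edge, both endpoints lie together in some bag; and for every vertex, the bags containing it form a connected subtree. Here vertex 5 appears in no bag, so the decomposition is invalid.

No — vertex 5 appears in no bag.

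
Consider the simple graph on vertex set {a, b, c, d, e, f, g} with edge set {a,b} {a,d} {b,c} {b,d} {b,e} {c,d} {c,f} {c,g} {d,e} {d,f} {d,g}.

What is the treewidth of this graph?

2

A width-2 tree decomposition is:
Bags: B1 = {b, c, d}  B2 = {a, b, d}  B3 = {c, d, f}  B4 = {b, d, e}  B5 = {c, d, g}
Tree: B1–B2, B1–B3, B2–B4, B3–B5
Each bag holds 3 vertices, so the decomposition has width 2, which upper-bounds the treewidth. Conversely, {c, d, g} is a clique of size 3, and the vertices of any clique must share a bag in every tree decomposition; so some bag has ≥ 3 vertices and tw(G) ≥ 2. Combining the bounds, tw(G) = 2.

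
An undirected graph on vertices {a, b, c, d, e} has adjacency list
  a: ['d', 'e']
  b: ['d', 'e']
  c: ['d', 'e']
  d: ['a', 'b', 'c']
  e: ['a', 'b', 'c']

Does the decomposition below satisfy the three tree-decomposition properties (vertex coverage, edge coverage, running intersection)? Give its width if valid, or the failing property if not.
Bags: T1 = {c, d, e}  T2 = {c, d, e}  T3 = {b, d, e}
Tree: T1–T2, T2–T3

A tree decomposition must satisfy three properties: every vertex lies in some bag; for every edge, both endpoints lie together in some bag; and for every vertex, the bags containing it form a connected subtree. Here vertex a appears in no bag, so the decomposition is invalid.

No — vertex a appears in no bag.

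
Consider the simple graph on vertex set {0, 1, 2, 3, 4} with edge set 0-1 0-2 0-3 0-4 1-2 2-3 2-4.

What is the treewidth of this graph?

A width-2 tree decomposition is:
Bags: B1 = {0, 2, 4}  B2 = {0, 2, 3}  B3 = {0, 1, 2}
Tree: B1–B2, B1–B3
Every bag has size at most 3, so the width is 3 − 1 = 2 and tw(G) ≤ 2. For the lower bound, the 3 vertices {0, 1, 2} are pairwise adjacent, and any tree decomposition puts a clique entirely inside one bag — forcing width ≥ 2. The upper and lower bounds meet at 2, so that is the treewidth.

2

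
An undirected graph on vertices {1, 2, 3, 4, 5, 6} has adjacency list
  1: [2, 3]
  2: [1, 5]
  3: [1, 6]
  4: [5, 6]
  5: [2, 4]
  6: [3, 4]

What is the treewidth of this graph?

A width-2 tree decomposition is:
Bags: B1 = {4, 5, 6}  B2 = {2, 5, 6}  B3 = {1, 2, 6}  B4 = {1, 3, 6}
Tree: B1–B2, B2–B3, B3–B4
Every bag has size at most 3, so the width is 3 − 1 = 2 and tw(G) ≤ 2. The edges 6–4–5–2–1–3–6 form a cycle, so G is not a tree and its treewidth is at least 2. Therefore the treewidth is 2.

2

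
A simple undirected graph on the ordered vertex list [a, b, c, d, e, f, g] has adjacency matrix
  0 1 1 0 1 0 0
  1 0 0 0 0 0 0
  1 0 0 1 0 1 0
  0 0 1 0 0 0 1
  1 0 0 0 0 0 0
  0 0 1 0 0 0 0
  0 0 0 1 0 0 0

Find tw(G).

1

A width-1 tree decomposition is:
Bags: B1 = {c, f}  B2 = {c, d}  B3 = {a, c}  B4 = {d, g}  B5 = {a, e}  B6 = {a, b}
Tree: B1–B2, B2–B3, B2–B4, B3–B5, B5–B6
Each bag holds 2 vertices, so the decomposition has width 1, which upper-bounds the treewidth. Since G has at least one edge (e.g. f–c), it is not an edgeless graph, so tw(G) ≥ 1. Combining the bounds, tw(G) = 1.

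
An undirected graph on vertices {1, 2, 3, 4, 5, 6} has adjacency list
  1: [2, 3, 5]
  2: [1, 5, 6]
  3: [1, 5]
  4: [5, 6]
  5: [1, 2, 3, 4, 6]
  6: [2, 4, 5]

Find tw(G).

A width-2 tree decomposition is:
Bags: B1 = {4, 5, 6}  B2 = {2, 5, 6}  B3 = {1, 2, 5}  B4 = {1, 3, 5}
Tree: B1–B2, B2–B3, B3–B4
Each bag holds 3 vertices, so the decomposition has width 2, which upper-bounds the treewidth. For the lower bound, the 3 vertices {1, 2, 5} are pairwise adjacent, and any tree decomposition puts a clique entirely inside one bag — forcing width ≥ 2. Combining the bounds, tw(G) = 2.

2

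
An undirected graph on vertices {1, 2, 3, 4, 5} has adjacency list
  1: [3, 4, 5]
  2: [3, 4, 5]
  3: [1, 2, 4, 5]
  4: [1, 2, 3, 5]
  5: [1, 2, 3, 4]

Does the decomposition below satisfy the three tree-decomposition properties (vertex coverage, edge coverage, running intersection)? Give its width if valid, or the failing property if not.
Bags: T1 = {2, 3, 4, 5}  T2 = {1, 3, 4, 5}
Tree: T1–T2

Yes; width 3.

Checking the three conditions: (i) the bags cover all of {1, 2, 3, 4, 5}; (ii) for each edge, some bag contains both endpoints; (iii) the bags containing any fixed vertex form a subtree. All hold, so the decomposition is valid with width 4 − 1 = 3.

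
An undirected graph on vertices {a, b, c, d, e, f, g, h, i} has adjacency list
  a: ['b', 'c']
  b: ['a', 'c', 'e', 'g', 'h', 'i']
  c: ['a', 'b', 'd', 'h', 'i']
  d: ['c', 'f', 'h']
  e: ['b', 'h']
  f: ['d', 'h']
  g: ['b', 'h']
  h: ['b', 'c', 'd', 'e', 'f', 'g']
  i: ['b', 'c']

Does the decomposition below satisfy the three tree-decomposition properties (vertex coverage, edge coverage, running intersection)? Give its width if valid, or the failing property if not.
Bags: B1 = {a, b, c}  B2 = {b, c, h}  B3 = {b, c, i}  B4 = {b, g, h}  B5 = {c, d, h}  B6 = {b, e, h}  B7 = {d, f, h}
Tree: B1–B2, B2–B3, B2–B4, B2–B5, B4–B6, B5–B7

Checking the three conditions: (i) the bags cover all of {a, b, c, d, e, f, g, h, i}; (ii) for each edge, some bag contains both endpoints; (iii) the bags containing any fixed vertex form a subtree. All hold, so the decomposition is valid with width 3 − 1 = 2.

Yes; width 2.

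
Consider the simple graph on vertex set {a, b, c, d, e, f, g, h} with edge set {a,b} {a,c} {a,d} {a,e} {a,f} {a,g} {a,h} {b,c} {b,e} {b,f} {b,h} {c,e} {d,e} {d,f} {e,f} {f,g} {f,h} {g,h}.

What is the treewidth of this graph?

A width-3 tree decomposition is:
Bags: B1 = {a, b, f, h}  B2 = {a, f, g, h}  B3 = {a, b, e, f}  B4 = {a, b, c, e}  B5 = {a, d, e, f}
Tree: B1–B2, B1–B3, B3–B4, B3–B5
The largest bag has 4 vertices, giving width 3; this decomposition certifies tw(G) ≤ 3. Conversely, {a, b, c, e} is a clique of size 4, and the vertices of any clique must share a bag in every tree decomposition; so some bag has ≥ 4 vertices and tw(G) ≥ 3. Combining the bounds, tw(G) = 3.

3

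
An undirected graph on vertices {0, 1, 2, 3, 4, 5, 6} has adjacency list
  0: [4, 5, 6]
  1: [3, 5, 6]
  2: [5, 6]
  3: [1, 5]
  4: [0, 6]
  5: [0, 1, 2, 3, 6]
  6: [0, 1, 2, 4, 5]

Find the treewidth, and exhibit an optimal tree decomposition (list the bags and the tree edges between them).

Treewidth 2.
Bags: B1 = {0, 4, 6}  B2 = {0, 5, 6}  B3 = {2, 5, 6}  B4 = {1, 5, 6}  B5 = {1, 3, 5}
Tree: B1–B2, B2–B3, B3–B4, B4–B5

Every bag has size at most 3, so the width is 3 − 1 = 2 and tw(G) ≤ 2. For the lower bound, the 3 vertices {0, 4, 6} are pairwise adjacent, and any tree decomposition puts a clique entirely inside one bag — forcing width ≥ 2. Hence tw(G) = 2 exactly.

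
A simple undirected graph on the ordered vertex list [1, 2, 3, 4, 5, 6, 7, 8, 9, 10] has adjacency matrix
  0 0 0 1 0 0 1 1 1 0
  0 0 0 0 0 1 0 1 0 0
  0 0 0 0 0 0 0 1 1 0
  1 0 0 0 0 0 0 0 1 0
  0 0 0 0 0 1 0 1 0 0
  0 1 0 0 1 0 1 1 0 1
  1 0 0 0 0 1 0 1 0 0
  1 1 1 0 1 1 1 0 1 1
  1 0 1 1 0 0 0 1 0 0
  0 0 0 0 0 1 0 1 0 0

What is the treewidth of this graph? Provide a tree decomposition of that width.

Every bag has size at most 3, so the width is 3 − 1 = 2 and tw(G) ≤ 2. On the other hand G contains the 3-clique {1, 8, 9}. A clique must lie in a single bag of any decomposition, so no decomposition can have width below 2. Therefore the treewidth is 2.

Treewidth 2.
One optimal decomposition is:
Bags: B1 = {6, 7, 8}  B2 = {1, 7, 8}  B3 = {1, 8, 9}  B4 = {3, 8, 9}  B5 = {5, 6, 8}  B6 = {1, 4, 9}  B7 = {2, 6, 8}  B8 = {6, 8, 10}
Tree: B1–B2, B2–B3, B3–B4, B1–B5, B3–B6, B1–B7, B7–B8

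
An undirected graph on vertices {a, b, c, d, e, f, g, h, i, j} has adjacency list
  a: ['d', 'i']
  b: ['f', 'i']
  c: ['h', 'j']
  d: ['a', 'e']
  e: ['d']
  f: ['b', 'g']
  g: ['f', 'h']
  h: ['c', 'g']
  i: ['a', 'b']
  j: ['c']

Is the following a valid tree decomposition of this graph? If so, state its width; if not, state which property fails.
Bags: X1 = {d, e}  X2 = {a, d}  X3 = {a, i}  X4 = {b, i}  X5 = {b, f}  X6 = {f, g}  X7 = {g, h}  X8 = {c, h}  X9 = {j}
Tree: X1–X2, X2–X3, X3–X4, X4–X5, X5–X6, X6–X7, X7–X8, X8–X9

No — edge (c,j) lies in no bag.

A tree decomposition must satisfy three properties: every vertex lies in some bag; for every edge, both endpoints lie together in some bag; and for every vertex, the bags containing it form a connected subtree. Here edge (c,j) lies in no bag, so the decomposition is invalid.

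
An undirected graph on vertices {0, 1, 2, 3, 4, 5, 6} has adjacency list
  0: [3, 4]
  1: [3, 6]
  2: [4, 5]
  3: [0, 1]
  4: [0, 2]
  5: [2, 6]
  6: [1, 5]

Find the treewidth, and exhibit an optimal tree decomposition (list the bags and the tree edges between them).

Treewidth 2.
One optimal decomposition is:
Bags: B1 = {1, 5, 6}  B2 = {1, 2, 5}  B3 = {1, 2, 4}  B4 = {0, 1, 4}  B5 = {0, 1, 3}
Tree: B1–B2, B2–B3, B3–B4, B4–B5

The largest bag has 3 vertices, giving width 2; this decomposition certifies tw(G) ≤ 2. The edges 1–6–5–2–4–0–3–1 form a cycle, so G is not a tree and its treewidth is at least 2. Hence tw(G) = 2 exactly.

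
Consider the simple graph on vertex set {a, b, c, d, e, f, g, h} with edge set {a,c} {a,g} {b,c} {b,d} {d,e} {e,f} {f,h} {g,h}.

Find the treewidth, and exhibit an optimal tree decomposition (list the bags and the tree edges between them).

The largest bag has 3 vertices, giving width 2; this decomposition certifies tw(G) ≤ 2. The edges d–e–f–h–g–a–c–b–d form a cycle, so G is not a tree and its treewidth is at least 2. The upper and lower bounds meet at 2, so that is the treewidth.

Treewidth 2.
Bags: B1 = {d, e, f}  B2 = {d, f, h}  B3 = {d, g, h}  B4 = {a, d, g}  B5 = {a, c, d}  B6 = {b, c, d}
Tree: B1–B2, B2–B3, B3–B4, B4–B5, B5–B6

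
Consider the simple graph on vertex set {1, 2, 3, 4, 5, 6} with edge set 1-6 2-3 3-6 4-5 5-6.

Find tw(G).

A width-1 tree decomposition is:
Bags: B1 = {5, 6}  B2 = {3, 6}  B3 = {4, 5}  B4 = {2, 3}  B5 = {1, 6}
Tree: B1–B2, B1–B3, B2–B4, B2–B5
Each bag holds 2 vertices, so the decomposition has width 1, which upper-bounds the treewidth. G has an edge, so its treewidth is at least 1. Therefore the treewidth is 1.

1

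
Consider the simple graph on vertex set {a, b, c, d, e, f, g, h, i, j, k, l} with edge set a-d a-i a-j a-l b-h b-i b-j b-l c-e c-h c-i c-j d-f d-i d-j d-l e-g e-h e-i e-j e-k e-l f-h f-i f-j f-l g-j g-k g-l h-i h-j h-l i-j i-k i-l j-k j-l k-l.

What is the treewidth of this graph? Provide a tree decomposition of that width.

Each bag holds 5 vertices, so the decomposition has width 4, which upper-bounds the treewidth. Conversely, {e, g, j, k, l} is a clique of size 5, and the vertices of any clique must share a bag in every tree decomposition; so some bag has ≥ 5 vertices and tw(G) ≥ 4. Combining the bounds, tw(G) = 4.

Treewidth 4.
One optimal decomposition is:
Bags: B1 = {b, h, i, j, l}  B2 = {f, h, i, j, l}  B3 = {e, h, i, j, l}  B4 = {d, f, i, j, l}  B5 = {e, i, j, k, l}  B6 = {a, d, i, j, l}  B7 = {c, e, h, i, j}  B8 = {e, g, j, k, l}
Tree: B1–B2, B2–B3, B2–B4, B3–B5, B4–B6, B3–B7, B5–B8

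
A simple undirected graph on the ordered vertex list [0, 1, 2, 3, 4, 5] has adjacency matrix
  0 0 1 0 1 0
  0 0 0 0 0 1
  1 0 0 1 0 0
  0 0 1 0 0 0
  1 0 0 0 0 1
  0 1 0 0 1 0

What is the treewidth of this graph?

1

A width-1 tree decomposition is:
Bags: B1 = {2, 3}  B2 = {0, 2}  B3 = {0, 4}  B4 = {4, 5}  B5 = {1, 5}
Tree: B1–B2, B2–B3, B3–B4, B4–B5
The largest bag has 2 vertices, giving width 1; this decomposition certifies tw(G) ≤ 1. G has an edge, so its treewidth is at least 1. Therefore the treewidth is 1.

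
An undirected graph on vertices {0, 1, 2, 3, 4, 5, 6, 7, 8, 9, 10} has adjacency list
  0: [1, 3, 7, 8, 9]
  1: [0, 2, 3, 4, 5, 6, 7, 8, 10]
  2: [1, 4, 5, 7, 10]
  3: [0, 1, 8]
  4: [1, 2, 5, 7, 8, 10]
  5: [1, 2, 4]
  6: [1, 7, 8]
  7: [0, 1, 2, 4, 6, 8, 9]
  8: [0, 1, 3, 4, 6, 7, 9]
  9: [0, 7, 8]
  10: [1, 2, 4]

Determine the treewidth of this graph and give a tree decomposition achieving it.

Treewidth 3.
Bags: B1 = {0, 1, 7, 8}  B2 = {1, 4, 7, 8}  B3 = {1, 2, 4, 7}  B4 = {1, 2, 4, 10}  B5 = {1, 6, 7, 8}  B6 = {1, 2, 4, 5}  B7 = {0, 1, 3, 8}  B8 = {0, 7, 8, 9}
Tree: B1–B2, B2–B3, B3–B4, B2–B5, B4–B6, B1–B7, B1–B8

The largest bag has 4 vertices, giving width 3; this decomposition certifies tw(G) ≤ 3. For the lower bound, the 4 vertices {0, 1, 3, 8} are pairwise adjacent, and any tree decomposition puts a clique entirely inside one bag — forcing width ≥ 3. Hence tw(G) = 3 exactly.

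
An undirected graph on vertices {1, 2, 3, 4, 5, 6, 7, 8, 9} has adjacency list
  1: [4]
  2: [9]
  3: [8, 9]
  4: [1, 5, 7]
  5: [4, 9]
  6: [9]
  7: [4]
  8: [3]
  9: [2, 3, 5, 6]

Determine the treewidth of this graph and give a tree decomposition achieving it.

Treewidth 1.
Bags: B1 = {2, 9}  B2 = {6, 9}  B3 = {3, 9}  B4 = {5, 9}  B5 = {4, 5}  B6 = {1, 4}  B7 = {3, 8}  B8 = {4, 7}
Tree: B1–B2, B2–B3, B2–B4, B4–B5, B5–B6, B3–B7, B5–B8

Each bag holds 2 vertices, so the decomposition has width 1, which upper-bounds the treewidth. G has an edge, so its treewidth is at least 1. Hence tw(G) = 1 exactly.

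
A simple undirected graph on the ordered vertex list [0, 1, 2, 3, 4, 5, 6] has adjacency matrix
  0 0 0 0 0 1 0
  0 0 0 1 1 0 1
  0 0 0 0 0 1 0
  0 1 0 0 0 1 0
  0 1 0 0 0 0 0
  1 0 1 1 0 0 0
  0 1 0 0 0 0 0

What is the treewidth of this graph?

A width-1 tree decomposition is:
Bags: B1 = {3, 5}  B2 = {1, 3}  B3 = {1, 6}  B4 = {0, 5}  B5 = {2, 5}  B6 = {1, 4}
Tree: B1–B2, B2–B3, B1–B4, B4–B5, B3–B6
Each bag holds 2 vertices, so the decomposition has width 1, which upper-bounds the treewidth. G has an edge, so its treewidth is at least 1. Therefore the treewidth is 1.

1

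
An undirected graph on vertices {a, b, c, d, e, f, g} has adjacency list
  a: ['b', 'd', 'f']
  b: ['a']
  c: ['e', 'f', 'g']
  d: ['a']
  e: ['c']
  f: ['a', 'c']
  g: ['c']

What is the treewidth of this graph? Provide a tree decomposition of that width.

Treewidth 1.
One such decomposition:
Bags: B1 = {a, d}  B2 = {a, f}  B3 = {c, f}  B4 = {c, g}  B5 = {a, b}  B6 = {c, e}
Tree: B1–B2, B2–B3, B3–B4, B1–B5, B3–B6

Every bag has size at most 2, so the width is 2 − 1 = 1 and tw(G) ≤ 1. Any graph with an edge has treewidth ≥ 1, and G has the edge a–d. The upper and lower bounds meet at 1, so that is the treewidth.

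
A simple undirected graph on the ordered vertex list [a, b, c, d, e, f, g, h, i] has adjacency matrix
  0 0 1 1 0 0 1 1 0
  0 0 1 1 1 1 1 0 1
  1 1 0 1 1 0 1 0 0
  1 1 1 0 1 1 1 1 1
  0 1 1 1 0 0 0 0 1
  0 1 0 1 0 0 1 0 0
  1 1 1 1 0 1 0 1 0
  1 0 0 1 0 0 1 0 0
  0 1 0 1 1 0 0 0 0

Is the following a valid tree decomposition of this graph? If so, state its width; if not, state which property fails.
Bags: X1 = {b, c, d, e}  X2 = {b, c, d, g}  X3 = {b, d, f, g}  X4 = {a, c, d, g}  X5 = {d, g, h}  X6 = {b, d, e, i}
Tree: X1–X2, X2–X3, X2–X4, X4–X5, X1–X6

No — edge (a,h) lies in no bag.

A tree decomposition must satisfy three properties: every vertex lies in some bag; for every edge, both endpoints lie together in some bag; and for every vertex, the bags containing it form a connected subtree. Here edge (a,h) lies in no bag, so the decomposition is invalid.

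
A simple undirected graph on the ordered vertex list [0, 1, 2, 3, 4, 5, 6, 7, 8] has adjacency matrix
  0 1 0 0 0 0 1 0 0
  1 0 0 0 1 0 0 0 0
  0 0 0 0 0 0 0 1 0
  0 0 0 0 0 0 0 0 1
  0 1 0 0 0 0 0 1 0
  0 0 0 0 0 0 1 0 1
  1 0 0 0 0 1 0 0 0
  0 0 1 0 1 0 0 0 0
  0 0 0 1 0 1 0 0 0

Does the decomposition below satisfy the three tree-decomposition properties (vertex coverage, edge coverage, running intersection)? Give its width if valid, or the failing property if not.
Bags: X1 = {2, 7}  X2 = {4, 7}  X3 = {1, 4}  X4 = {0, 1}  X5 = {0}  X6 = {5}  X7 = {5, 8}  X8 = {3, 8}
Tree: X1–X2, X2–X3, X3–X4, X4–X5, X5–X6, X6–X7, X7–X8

A tree decomposition must satisfy three properties: every vertex lies in some bag; for every edge, both endpoints lie together in some bag; and for every vertex, the bags containing it form a connected subtree. Here vertex 6 appears in no bag, so the decomposition is invalid.

No — vertex 6 appears in no bag.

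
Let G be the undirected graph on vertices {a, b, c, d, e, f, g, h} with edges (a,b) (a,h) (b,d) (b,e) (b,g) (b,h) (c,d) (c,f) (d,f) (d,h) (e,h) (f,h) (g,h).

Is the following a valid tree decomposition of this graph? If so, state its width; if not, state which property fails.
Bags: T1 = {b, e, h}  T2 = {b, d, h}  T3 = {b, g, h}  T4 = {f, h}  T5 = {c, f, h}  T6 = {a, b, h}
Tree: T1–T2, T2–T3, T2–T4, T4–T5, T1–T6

No — edge (d,f) lies in no bag.

A tree decomposition must satisfy three properties: every vertex lies in some bag; for every edge, both endpoints lie together in some bag; and for every vertex, the bags containing it form a connected subtree. Here edge (d,f) lies in no bag, so the decomposition is invalid.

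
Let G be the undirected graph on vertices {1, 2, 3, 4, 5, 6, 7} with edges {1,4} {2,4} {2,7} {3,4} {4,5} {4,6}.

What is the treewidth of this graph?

A width-1 tree decomposition is:
Bags: B1 = {4, 6}  B2 = {1, 4}  B3 = {2, 4}  B4 = {2, 7}  B5 = {4, 5}  B6 = {3, 4}
Tree: B1–B2, B2–B3, B3–B4, B3–B5, B5–B6
The largest bag has 2 vertices, giving width 1; this decomposition certifies tw(G) ≤ 1. Since G has at least one edge (e.g. 4–6), it is not an edgeless graph, so tw(G) ≥ 1. Hence tw(G) = 1 exactly.

1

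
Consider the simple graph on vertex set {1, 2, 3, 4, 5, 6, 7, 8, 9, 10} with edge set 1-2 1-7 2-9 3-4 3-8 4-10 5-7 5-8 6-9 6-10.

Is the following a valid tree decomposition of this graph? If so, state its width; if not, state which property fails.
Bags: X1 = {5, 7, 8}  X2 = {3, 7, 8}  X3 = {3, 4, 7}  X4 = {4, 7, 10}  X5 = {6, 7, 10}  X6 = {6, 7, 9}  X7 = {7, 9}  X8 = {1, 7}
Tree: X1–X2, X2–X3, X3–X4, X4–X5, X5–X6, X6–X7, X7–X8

A tree decomposition must satisfy three properties: every vertex lies in some bag; for every edge, both endpoints lie together in some bag; and for every vertex, the bags containing it form a connected subtree. Here vertex 2 appears in no bag, so the decomposition is invalid.

No — vertex 2 appears in no bag.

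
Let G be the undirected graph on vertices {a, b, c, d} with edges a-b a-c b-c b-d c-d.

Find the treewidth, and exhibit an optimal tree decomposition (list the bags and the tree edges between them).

Treewidth 2.
Bags: B1 = {b, c, d}  B2 = {a, b, c}
Tree: B1–B2

Each bag holds 3 vertices, so the decomposition has width 2, which upper-bounds the treewidth. For the lower bound, the 3 vertices {b, c, d} are pairwise adjacent, and any tree decomposition puts a clique entirely inside one bag — forcing width ≥ 2. Combining the bounds, tw(G) = 2.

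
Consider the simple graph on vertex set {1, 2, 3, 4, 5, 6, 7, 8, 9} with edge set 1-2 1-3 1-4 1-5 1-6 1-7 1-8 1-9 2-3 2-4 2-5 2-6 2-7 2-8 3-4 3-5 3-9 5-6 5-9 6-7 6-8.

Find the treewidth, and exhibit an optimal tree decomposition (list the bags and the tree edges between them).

Treewidth 3.
One optimal decomposition is:
Bags: B1 = {1, 2, 3, 5}  B2 = {1, 2, 5, 6}  B3 = {1, 3, 5, 9}  B4 = {1, 2, 6, 7}  B5 = {1, 2, 6, 8}  B6 = {1, 2, 3, 4}
Tree: B1–B2, B1–B3, B2–B4, B2–B5, B1–B6

The largest bag has 4 vertices, giving width 3; this decomposition certifies tw(G) ≤ 3. On the other hand G contains the 4-clique {1, 3, 5, 9}. A clique must lie in a single bag of any decomposition, so no decomposition can have width below 3. The upper and lower bounds meet at 3, so that is the treewidth.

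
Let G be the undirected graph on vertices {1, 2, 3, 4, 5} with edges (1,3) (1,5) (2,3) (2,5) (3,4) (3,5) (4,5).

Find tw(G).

A width-2 tree decomposition is:
Bags: B1 = {2, 3, 5}  B2 = {3, 4, 5}  B3 = {1, 3, 5}
Tree: B1–B2, B1–B3
Every bag has size at most 3, so the width is 3 − 1 = 2 and tw(G) ≤ 2. On the other hand G contains the 3-clique {1, 3, 5}. A clique must lie in a single bag of any decomposition, so no decomposition can have width below 2. Hence tw(G) = 2 exactly.

2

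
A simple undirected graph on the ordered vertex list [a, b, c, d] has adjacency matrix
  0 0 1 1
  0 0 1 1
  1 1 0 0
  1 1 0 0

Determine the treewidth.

2

A width-2 tree decomposition is:
Bags: B1 = {a, b, c}  B2 = {a, b, d}
Tree: B1–B2
The largest bag has 3 vertices, giving width 2; this decomposition certifies tw(G) ≤ 2. Since a–c–b–d–a is a cycle in G, G is not acyclic. Forests are exactly the graphs of treewidth ≤ 1, so tw(G) ≥ 2. Combining the bounds, tw(G) = 2.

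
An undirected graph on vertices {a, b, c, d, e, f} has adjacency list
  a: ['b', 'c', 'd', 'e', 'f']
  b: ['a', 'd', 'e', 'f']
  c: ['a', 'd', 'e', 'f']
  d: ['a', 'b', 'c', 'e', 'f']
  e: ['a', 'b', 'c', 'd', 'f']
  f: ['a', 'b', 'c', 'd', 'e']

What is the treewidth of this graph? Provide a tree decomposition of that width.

Treewidth 4.
One optimal decomposition is:
Bags: B1 = {a, b, d, e, f}  B2 = {a, c, d, e, f}
Tree: B1–B2

Every bag has size at most 5, so the width is 5 − 1 = 4 and tw(G) ≤ 4. For the lower bound, the 5 vertices {a, c, d, e, f} are pairwise adjacent, and any tree decomposition puts a clique entirely inside one bag — forcing width ≥ 4. The upper and lower bounds meet at 4, so that is the treewidth.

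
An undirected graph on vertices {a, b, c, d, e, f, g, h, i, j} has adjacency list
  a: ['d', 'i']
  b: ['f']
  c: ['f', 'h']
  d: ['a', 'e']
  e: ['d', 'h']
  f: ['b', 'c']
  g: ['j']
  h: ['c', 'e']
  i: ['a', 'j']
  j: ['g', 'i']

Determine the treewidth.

1

A width-1 tree decomposition is:
Bags: B1 = {g, j}  B2 = {i, j}  B3 = {a, i}  B4 = {a, d}  B5 = {d, e}  B6 = {e, h}  B7 = {c, h}  B8 = {c, f}  B9 = {b, f}
Tree: B1–B2, B2–B3, B3–B4, B4–B5, B5–B6, B6–B7, B7–B8, B8–B9
Every bag has size at most 2, so the width is 2 − 1 = 1 and tw(G) ≤ 1. Since G has at least one edge (e.g. g–j), it is not an edgeless graph, so tw(G) ≥ 1. Combining the bounds, tw(G) = 1.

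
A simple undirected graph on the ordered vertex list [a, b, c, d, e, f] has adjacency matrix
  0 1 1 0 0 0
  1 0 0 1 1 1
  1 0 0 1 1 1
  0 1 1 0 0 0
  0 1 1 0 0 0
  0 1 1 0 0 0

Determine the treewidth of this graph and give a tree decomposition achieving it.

Each bag holds 3 vertices, so the decomposition has width 2, which upper-bounds the treewidth. Since d–c–a–b–d is a cycle in G, G is not acyclic. Forests are exactly the graphs of treewidth ≤ 1, so tw(G) ≥ 2. The upper and lower bounds meet at 2, so that is the treewidth.

Treewidth 2.
One optimal decomposition is:
Bags: B1 = {b, c, d}  B2 = {a, b, c}  B3 = {b, c, e}  B4 = {b, c, f}
Tree: B1–B2, B2–B3, B3–B4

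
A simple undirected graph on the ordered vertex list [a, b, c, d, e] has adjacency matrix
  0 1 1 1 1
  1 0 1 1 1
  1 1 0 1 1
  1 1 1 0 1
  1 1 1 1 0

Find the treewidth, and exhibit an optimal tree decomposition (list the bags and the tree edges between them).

A single bag containing all 5 vertices is trivially a valid decomposition of width 4. Conversely, {a, b, c, d, e} is a clique of size 5, and the vertices of any clique must share a bag in every tree decomposition; so some bag has ≥ 5 vertices and tw(G) ≥ 4. Therefore the treewidth is 4.

Treewidth 4.
One optimal decomposition is:
Bags: B1 = {a, b, c, d, e}
Tree: (single bag)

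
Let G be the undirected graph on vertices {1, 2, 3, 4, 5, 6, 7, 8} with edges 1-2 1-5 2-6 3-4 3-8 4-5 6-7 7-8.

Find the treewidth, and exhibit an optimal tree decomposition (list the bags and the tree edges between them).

Each bag holds 3 vertices, so the decomposition has width 2, which upper-bounds the treewidth. Since 7–8–3–4–5–1–2–6–7 is a cycle in G, G is not acyclic. Forests are exactly the graphs of treewidth ≤ 1, so tw(G) ≥ 2. Therefore the treewidth is 2.

Treewidth 2.
One optimal decomposition is:
Bags: B1 = {3, 7, 8}  B2 = {3, 4, 7}  B3 = {4, 5, 7}  B4 = {1, 5, 7}  B5 = {1, 2, 7}  B6 = {2, 6, 7}
Tree: B1–B2, B2–B3, B3–B4, B4–B5, B5–B6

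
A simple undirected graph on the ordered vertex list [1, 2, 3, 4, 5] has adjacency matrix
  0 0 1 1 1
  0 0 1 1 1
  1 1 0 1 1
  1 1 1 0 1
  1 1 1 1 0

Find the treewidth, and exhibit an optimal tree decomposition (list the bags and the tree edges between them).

Treewidth 3.
One such decomposition:
Bags: B1 = {1, 3, 4, 5}  B2 = {2, 3, 4, 5}
Tree: B1–B2

Every bag has size at most 4, so the width is 4 − 1 = 3 and tw(G) ≤ 3. For the lower bound, the 4 vertices {1, 3, 4, 5} are pairwise adjacent, and any tree decomposition puts a clique entirely inside one bag — forcing width ≥ 3. The upper and lower bounds meet at 3, so that is the treewidth.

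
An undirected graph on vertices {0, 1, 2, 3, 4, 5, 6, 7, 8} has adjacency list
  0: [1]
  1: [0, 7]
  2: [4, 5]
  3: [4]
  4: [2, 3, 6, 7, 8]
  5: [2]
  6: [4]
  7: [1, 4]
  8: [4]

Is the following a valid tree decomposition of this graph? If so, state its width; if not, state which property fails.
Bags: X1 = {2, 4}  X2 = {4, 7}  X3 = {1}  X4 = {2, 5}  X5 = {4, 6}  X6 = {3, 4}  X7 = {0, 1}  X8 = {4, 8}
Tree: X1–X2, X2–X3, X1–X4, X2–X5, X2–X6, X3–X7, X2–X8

No — edge (7,1) lies in no bag.

A tree decomposition must satisfy three properties: every vertex lies in some bag; for every edge, both endpoints lie together in some bag; and for every vertex, the bags containing it form a connected subtree. Here edge (7,1) lies in no bag, so the decomposition is invalid.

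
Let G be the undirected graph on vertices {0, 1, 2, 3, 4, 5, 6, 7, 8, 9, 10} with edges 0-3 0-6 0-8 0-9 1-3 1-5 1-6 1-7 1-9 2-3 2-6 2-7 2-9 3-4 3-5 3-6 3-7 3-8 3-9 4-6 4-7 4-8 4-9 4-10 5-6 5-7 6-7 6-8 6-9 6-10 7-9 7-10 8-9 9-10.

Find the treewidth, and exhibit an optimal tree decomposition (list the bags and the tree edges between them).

The largest bag has 5 vertices, giving width 4; this decomposition certifies tw(G) ≤ 4. Conversely, {4, 6, 7, 9, 10} is a clique of size 5, and the vertices of any clique must share a bag in every tree decomposition; so some bag has ≥ 5 vertices and tw(G) ≥ 4. The upper and lower bounds meet at 4, so that is the treewidth.

Treewidth 4.
One optimal decomposition is:
Bags: B1 = {4, 6, 7, 9, 10}  B2 = {3, 4, 6, 7, 9}  B3 = {2, 3, 6, 7, 9}  B4 = {3, 4, 6, 8, 9}  B5 = {1, 3, 6, 7, 9}  B6 = {0, 3, 6, 8, 9}  B7 = {1, 3, 5, 6, 7}
Tree: B1–B2, B2–B3, B2–B4, B2–B5, B4–B6, B5–B7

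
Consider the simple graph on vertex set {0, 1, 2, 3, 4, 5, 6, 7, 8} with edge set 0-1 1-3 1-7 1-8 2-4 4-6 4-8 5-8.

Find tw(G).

A width-1 tree decomposition is:
Bags: B1 = {5, 8}  B2 = {1, 8}  B3 = {4, 8}  B4 = {0, 1}  B5 = {1, 3}  B6 = {1, 7}  B7 = {2, 4}  B8 = {4, 6}
Tree: B1–B2, B1–B3, B2–B4, B4–B5, B4–B6, B3–B7, B3–B8
Each bag holds 2 vertices, so the decomposition has width 1, which upper-bounds the treewidth. Since G has at least one edge (e.g. 8–5), it is not an edgeless graph, so tw(G) ≥ 1. Hence tw(G) = 1 exactly.

1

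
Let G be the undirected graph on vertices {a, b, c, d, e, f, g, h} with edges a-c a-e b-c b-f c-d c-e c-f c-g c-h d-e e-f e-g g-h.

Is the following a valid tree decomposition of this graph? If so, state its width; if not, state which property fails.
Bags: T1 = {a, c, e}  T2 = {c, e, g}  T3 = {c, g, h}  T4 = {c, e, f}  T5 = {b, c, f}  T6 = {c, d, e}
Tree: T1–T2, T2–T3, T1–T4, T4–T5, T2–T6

Vertex coverage: the bags together contain {a, b, c, d, e, f, g, h}, the full vertex set. Edge coverage: each edge of G has both endpoints in at least one bag. Running intersection: for every vertex, the bags containing it form a connected subtree. All three properties hold, so this is a valid tree decomposition of width max|bag| − 1 = 2, and hence tw(G) ≤ 2.

Yes; width 2.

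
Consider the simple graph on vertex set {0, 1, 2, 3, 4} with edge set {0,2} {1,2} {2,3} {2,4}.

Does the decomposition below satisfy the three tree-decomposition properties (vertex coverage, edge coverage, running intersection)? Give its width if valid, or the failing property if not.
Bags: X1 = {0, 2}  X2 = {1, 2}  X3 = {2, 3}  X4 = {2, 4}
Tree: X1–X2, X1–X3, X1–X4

Every vertex of G appears in some bag (union = {0, 1, 2, 3, 4}); every edge is covered by a bag; and for each vertex v the set of bags containing v is connected in the bag tree. The decomposition is therefore valid. The largest bag has 2 vertices, so the width is 1.

Yes; width 1.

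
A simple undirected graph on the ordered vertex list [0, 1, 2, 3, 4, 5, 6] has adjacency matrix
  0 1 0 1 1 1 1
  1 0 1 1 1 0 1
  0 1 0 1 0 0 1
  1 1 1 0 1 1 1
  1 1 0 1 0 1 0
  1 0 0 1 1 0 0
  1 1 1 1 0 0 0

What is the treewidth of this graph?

3

A width-3 tree decomposition is:
Bags: B1 = {1, 2, 3, 6}  B2 = {0, 1, 3, 6}  B3 = {0, 1, 3, 4}  B4 = {0, 3, 4, 5}
Tree: B1–B2, B2–B3, B3–B4
The largest bag has 4 vertices, giving width 3; this decomposition certifies tw(G) ≤ 3. For the lower bound, the 4 vertices {0, 1, 3, 4} are pairwise adjacent, and any tree decomposition puts a clique entirely inside one bag — forcing width ≥ 3. Combining the bounds, tw(G) = 3.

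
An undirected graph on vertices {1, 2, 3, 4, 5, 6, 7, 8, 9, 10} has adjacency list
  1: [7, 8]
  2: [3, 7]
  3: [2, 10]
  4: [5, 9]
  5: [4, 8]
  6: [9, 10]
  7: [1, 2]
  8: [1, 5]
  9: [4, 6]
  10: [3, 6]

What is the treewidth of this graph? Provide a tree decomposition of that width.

Every bag has size at most 3, so the width is 3 − 1 = 2 and tw(G) ≤ 2. Since 2–3–10–6–9–4–5–8–1–7–2 is a cycle in G, G is not acyclic. Forests are exactly the graphs of treewidth ≤ 1, so tw(G) ≥ 2. Therefore the treewidth is 2.

Treewidth 2.
One optimal decomposition is:
Bags: B1 = {2, 3, 10}  B2 = {2, 6, 10}  B3 = {2, 6, 9}  B4 = {2, 4, 9}  B5 = {2, 4, 5}  B6 = {2, 5, 8}  B7 = {1, 2, 8}  B8 = {1, 2, 7}
Tree: B1–B2, B2–B3, B3–B4, B4–B5, B5–B6, B6–B7, B7–B8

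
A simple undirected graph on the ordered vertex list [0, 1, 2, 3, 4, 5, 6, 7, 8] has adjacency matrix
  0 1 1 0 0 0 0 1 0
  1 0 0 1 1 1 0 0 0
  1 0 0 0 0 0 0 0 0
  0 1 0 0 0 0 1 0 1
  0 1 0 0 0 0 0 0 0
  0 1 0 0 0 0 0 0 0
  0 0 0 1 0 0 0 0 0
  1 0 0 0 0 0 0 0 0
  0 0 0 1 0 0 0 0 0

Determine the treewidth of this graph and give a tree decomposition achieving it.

Treewidth 1.
Bags: B1 = {3, 6}  B2 = {1, 3}  B3 = {3, 8}  B4 = {0, 1}  B5 = {1, 4}  B6 = {0, 7}  B7 = {0, 2}  B8 = {1, 5}
Tree: B1–B2, B2–B3, B2–B4, B2–B5, B4–B6, B6–B7, B5–B8

Each bag holds 2 vertices, so the decomposition has width 1, which upper-bounds the treewidth. Since G has at least one edge (e.g. 6–3), it is not an edgeless graph, so tw(G) ≥ 1. Combining the bounds, tw(G) = 1.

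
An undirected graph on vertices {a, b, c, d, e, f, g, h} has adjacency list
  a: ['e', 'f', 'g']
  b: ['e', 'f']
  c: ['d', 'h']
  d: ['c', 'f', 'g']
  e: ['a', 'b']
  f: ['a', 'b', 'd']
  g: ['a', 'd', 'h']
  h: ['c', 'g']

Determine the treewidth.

2

A width-2 tree decomposition is:
Bags: B1 = {c, g, h}  B2 = {c, d, g}  B3 = {a, d, g}  B4 = {a, d, f}  B5 = {a, e, f}  B6 = {b, e, f}
Tree: B1–B2, B2–B3, B3–B4, B4–B5, B5–B6
Every bag has size at most 3, so the width is 3 − 1 = 2 and tw(G) ≤ 2. Since h–c–d–g–h is a cycle in G, G is not acyclic. Forests are exactly the graphs of treewidth ≤ 1, so tw(G) ≥ 2. The upper and lower bounds meet at 2, so that is the treewidth.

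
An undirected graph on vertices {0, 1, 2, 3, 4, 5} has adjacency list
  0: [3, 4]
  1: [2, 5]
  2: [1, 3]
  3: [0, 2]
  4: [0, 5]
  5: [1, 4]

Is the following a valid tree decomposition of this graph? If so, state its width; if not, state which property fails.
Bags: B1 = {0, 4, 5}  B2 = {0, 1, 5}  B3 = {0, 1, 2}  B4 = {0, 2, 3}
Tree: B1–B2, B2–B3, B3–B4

Yes; width 2.

Vertex coverage: the bags together contain {0, 1, 2, 3, 4, 5}, the full vertex set. Edge coverage: each edge of G has both endpoints in at least one bag. Running intersection: for every vertex, the bags containing it form a connected subtree. All three properties hold, so this is a valid tree decomposition of width max|bag| − 1 = 2, and hence tw(G) ≤ 2.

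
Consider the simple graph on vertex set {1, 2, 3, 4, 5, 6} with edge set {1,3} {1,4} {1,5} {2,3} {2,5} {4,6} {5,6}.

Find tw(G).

A width-2 tree decomposition is:
Bags: B1 = {2, 3, 5}  B2 = {1, 3, 5}  B3 = {1, 5, 6}  B4 = {1, 4, 6}
Tree: B1–B2, B2–B3, B3–B4
Every bag has size at most 3, so the width is 3 − 1 = 2 and tw(G) ≤ 2. Since 2–3–1–5–2 is a cycle in G, G is not acyclic. Forests are exactly the graphs of treewidth ≤ 1, so tw(G) ≥ 2. Therefore the treewidth is 2.

2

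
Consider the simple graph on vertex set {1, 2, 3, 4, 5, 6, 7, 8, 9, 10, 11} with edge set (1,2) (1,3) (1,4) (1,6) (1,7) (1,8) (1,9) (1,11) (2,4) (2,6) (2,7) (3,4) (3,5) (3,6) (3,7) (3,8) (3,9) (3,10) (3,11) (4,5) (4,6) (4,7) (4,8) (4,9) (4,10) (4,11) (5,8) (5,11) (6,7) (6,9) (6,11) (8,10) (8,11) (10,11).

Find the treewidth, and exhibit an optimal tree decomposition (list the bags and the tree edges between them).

Each bag holds 5 vertices, so the decomposition has width 4, which upper-bounds the treewidth. For the lower bound, the 5 vertices {1, 2, 4, 6, 7} are pairwise adjacent, and any tree decomposition puts a clique entirely inside one bag — forcing width ≥ 4. Hence tw(G) = 4 exactly.

Treewidth 4.
One such decomposition:
Bags: B1 = {1, 3, 4, 6, 11}  B2 = {1, 3, 4, 8, 11}  B3 = {1, 3, 4, 6, 7}  B4 = {1, 2, 4, 6, 7}  B5 = {3, 4, 8, 10, 11}  B6 = {1, 3, 4, 6, 9}  B7 = {3, 4, 5, 8, 11}
Tree: B1–B2, B1–B3, B3–B4, B2–B5, B1–B6, B5–B7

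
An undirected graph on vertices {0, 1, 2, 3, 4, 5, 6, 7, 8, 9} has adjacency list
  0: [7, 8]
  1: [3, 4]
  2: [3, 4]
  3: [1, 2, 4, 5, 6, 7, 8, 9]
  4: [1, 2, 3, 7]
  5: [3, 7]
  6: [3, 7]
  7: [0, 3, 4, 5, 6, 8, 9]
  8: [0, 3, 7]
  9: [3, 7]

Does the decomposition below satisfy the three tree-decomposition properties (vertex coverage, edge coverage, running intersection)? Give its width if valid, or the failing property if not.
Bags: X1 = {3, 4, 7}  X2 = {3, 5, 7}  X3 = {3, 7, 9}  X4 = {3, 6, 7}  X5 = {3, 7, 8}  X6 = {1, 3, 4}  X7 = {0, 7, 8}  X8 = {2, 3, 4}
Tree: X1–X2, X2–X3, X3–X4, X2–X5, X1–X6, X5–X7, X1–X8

Every vertex of G appears in some bag (union = {0, 1, 2, 3, 4, 5, 6, 7, 8, 9}); every edge is covered by a bag; and for each vertex v the set of bags containing v is connected in the bag tree. The decomposition is therefore valid. The largest bag has 3 vertices, so the width is 2.

Yes; width 2.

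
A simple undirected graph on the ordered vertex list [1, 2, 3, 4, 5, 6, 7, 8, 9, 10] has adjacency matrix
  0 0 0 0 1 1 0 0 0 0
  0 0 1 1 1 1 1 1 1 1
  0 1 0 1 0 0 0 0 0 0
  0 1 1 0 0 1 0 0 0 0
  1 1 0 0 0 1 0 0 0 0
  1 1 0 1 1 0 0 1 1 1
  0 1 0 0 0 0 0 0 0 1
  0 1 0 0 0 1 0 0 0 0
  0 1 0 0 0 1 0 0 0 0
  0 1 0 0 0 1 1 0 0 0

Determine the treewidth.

2

A width-2 tree decomposition is:
Bags: B1 = {2, 4, 6}  B2 = {2, 6, 9}  B3 = {2, 6, 8}  B4 = {2, 6, 10}  B5 = {2, 5, 6}  B6 = {2, 3, 4}  B7 = {1, 5, 6}  B8 = {2, 7, 10}
Tree: B1–B2, B2–B3, B1–B4, B2–B5, B1–B6, B5–B7, B4–B8
Every bag has size at most 3, so the width is 3 − 1 = 2 and tw(G) ≤ 2. On the other hand G contains the 3-clique {1, 5, 6}. A clique must lie in a single bag of any decomposition, so no decomposition can have width below 2. Therefore the treewidth is 2.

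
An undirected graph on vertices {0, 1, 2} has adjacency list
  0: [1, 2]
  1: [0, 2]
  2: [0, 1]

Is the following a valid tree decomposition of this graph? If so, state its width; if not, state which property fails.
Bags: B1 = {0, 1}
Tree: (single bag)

No — vertex 2 appears in no bag.

A tree decomposition must satisfy three properties: every vertex lies in some bag; for every edge, both endpoints lie together in some bag; and for every vertex, the bags containing it form a connected subtree. Here vertex 2 appears in no bag, so the decomposition is invalid.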